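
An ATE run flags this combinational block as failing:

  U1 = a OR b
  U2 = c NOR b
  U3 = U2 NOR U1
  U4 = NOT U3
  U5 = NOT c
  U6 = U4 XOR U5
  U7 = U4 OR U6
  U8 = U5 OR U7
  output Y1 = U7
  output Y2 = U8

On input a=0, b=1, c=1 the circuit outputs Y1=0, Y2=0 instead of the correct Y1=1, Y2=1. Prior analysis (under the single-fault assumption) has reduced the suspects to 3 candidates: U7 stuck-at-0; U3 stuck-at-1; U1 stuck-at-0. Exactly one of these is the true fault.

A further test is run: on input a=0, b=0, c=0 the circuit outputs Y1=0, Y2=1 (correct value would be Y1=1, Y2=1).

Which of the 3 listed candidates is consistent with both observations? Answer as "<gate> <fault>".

Evaluate each candidate on input a=0, b=0, c=0:
  U7 stuck-at-0: U1=0, U2=1, U3=0, U4=1, U5=1, U6=0, U7=0 [stuck-at-0], U8=1 → Y1=0, Y2=1 — matches
  U3 stuck-at-1: U1=0, U2=1, U3=1 [stuck-at-1], U4=0, U5=1, U6=1, U7=1, U8=1 → Y1=1, Y2=1 — eliminated
  U1 stuck-at-0: U1=0 [stuck-at-0], U2=1, U3=0, U4=1, U5=1, U6=0, U7=1, U8=1 → Y1=1, Y2=1 — eliminated
Only U7 stuck-at-0 reproduces the observed Y1=0, Y2=1.

U7 stuck-at-0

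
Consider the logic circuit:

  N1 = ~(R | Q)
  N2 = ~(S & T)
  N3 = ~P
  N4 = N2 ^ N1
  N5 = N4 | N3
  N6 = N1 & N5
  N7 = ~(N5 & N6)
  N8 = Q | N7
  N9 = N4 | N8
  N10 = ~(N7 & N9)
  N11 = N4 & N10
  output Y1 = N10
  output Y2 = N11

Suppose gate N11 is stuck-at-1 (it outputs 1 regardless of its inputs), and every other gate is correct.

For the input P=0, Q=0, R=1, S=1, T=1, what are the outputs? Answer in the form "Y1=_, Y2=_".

Y1=0, Y2=1

Propagate with N11 forced: N1=0, N2=0, N3=1, N4=0, N5=1, N6=0, N7=1, N8=1, N9=1, N10=0, N11=1 [stuck-at-1].
So the outputs are Y1=0, Y2=1. (Without the fault they would be Y1=0, Y2=0.)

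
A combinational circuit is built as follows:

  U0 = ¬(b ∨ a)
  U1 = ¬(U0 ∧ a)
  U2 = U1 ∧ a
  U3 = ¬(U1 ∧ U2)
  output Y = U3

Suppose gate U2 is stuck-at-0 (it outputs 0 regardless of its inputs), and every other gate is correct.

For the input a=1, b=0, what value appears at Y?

1

Propagate with U2 forced: U0=0, U1=1, U2=0 [stuck-at-0], U3=1.
So Y = 1. (Without the fault it would be 0.)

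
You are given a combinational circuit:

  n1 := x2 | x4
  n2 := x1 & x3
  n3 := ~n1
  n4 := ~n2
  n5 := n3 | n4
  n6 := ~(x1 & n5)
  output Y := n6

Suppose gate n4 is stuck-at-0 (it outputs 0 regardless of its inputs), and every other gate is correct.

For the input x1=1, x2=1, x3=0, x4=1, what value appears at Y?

Propagate with n4 forced: n1=1, n2=0, n3=0, n4=0 [stuck-at-0], n5=0, n6=1.
So Y = 1. (Without the fault it would be 0.)

1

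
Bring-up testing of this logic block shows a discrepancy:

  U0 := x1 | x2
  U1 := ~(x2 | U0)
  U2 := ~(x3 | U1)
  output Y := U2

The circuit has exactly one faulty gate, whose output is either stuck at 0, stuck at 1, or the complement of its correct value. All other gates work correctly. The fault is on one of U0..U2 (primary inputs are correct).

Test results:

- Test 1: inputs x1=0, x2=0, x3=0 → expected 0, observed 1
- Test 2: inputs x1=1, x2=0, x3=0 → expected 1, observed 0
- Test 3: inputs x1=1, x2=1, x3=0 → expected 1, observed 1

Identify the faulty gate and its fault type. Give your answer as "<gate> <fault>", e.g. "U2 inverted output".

Fault-free values for test 1 (x1=0, x2=0, x3=0): U0=0, U1=1, U2=0, giving Y=0. Observed 1.
Test 1: faults giving observed 1 are {U0 stuck-at-1, U0 inverted output, U1 stuck-at-0, U1 inverted output, U2 stuck-at-1, U2 inverted output}.
Test 2 (x1=1, x2=0, x3=0): fault-free U0=1, U1=0, U2=1 → 1; observed 0. Eliminates U0 stuck-at-1, U1 stuck-at-0, U2 stuck-at-1.
Test 3 (x1=1, x2=1, x3=0): fault-free U0=1, U1=0, U2=1 → 1; observed 1. Eliminates U1 inverted output, U2 inverted output.
Only U0 inverted output is consistent with every test.

U0 inverted output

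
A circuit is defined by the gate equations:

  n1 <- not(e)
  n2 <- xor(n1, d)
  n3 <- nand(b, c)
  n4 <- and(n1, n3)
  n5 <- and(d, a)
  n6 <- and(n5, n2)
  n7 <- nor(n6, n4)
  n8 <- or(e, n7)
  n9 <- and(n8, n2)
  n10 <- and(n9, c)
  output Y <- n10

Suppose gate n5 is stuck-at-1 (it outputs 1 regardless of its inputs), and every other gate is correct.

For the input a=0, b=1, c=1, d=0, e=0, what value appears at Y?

0

Propagate with n5 forced: n1=1, n2=1, n3=0, n4=0, n5=1 [stuck-at-1], n6=1, n7=0, n8=0, n9=0, n10=0.
So Y = 0. (Without the fault it would be 1.)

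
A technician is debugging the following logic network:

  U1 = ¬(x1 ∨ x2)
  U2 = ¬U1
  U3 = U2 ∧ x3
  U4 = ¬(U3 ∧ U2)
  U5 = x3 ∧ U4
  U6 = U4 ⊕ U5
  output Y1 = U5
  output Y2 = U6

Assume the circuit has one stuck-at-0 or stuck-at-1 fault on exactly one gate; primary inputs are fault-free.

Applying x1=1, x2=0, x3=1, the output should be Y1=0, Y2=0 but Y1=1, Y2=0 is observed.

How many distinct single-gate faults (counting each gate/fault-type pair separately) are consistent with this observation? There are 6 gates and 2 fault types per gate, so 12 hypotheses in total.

Fault-free: U1=0, U2=1, U3=1, U4=0, U5=0, U6=0 → Y1=0, Y2=0. Observed Y1=1, Y2=0.
  U1 stuck-at-0: output Y1=0, Y2=0 ✗
  U1 stuck-at-1: output Y1=1, Y2=0 ✓
  U2 stuck-at-0: output Y1=1, Y2=0 ✓
  U2 stuck-at-1: output Y1=0, Y2=0 ✗
  U3 stuck-at-0: output Y1=1, Y2=0 ✓
  U3 stuck-at-1: output Y1=0, Y2=0 ✗
  U4 stuck-at-0: output Y1=0, Y2=0 ✗
  U4 stuck-at-1: output Y1=1, Y2=0 ✓
  U5 stuck-at-0: output Y1=0, Y2=0 ✗
  U5 stuck-at-1: output Y1=1, Y2=1 ✗
  U6 stuck-at-0: output Y1=0, Y2=0 ✗
  U6 stuck-at-1: output Y1=0, Y2=1 ✗
Consistent faults: {U1 stuck-at-1, U2 stuck-at-0, U3 stuck-at-0, U4 stuck-at-1} — 4 in all.

4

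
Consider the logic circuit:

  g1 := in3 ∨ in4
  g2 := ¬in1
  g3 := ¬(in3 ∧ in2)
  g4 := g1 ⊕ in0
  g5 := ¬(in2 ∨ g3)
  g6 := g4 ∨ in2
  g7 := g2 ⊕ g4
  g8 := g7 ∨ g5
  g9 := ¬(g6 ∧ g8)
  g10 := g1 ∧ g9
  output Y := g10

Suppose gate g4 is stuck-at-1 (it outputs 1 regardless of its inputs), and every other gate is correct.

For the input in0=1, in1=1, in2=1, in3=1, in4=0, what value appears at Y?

Propagate with g4 forced: g1=1, g2=0, g3=0, g4=1 [stuck-at-1], g5=0, g6=1, g7=1, g8=1, g9=0, g10=0.
So Y = 0. (Without the fault it would be 1.)

0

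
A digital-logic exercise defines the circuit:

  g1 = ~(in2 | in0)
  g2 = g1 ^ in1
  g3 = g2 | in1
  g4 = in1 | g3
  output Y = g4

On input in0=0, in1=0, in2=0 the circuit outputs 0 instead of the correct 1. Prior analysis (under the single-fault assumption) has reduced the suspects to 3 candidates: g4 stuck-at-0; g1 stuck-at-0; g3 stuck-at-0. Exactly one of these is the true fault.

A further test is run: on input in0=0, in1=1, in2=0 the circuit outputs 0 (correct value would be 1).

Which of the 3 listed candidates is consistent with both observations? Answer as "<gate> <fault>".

g4 stuck-at-0

Evaluate each candidate on input in0=0, in1=1, in2=0:
  g4 stuck-at-0: g1=1, g2=0, g3=1, g4=0 [stuck-at-0] → 0 — matches
  g1 stuck-at-0: g1=0 [stuck-at-0], g2=1, g3=1, g4=1 → 1 — eliminated
  g3 stuck-at-0: g1=1, g2=0, g3=0 [stuck-at-0], g4=1 → 1 — eliminated
Only g4 stuck-at-0 reproduces the observed 0.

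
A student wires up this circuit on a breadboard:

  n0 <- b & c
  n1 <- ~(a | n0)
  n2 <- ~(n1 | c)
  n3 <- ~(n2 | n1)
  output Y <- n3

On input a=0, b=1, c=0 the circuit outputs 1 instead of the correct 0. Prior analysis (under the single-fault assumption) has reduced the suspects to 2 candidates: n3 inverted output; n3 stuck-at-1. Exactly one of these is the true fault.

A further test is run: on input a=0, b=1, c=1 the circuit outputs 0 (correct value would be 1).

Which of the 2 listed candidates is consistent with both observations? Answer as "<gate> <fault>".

Evaluate each candidate on input a=0, b=1, c=1:
  n3 inverted output: n0=1, n1=0, n2=0, n3=0 [inverted output] → 0 — matches
  n3 stuck-at-1: n0=1, n1=0, n2=0, n3=1 [stuck-at-1] → 1 — eliminated
Only n3 inverted output reproduces the observed 0.

n3 inverted output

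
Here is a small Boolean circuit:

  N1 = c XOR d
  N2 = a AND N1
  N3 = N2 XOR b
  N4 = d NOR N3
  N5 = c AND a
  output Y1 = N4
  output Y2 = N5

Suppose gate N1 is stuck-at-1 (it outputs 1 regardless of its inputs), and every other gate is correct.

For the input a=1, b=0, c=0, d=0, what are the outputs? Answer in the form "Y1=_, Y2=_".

Propagate with N1 forced: N1=1 [stuck-at-1], N2=1, N3=1, N4=0, N5=0.
So the outputs are Y1=0, Y2=0. (Without the fault they would be Y1=1, Y2=0.)

Y1=0, Y2=0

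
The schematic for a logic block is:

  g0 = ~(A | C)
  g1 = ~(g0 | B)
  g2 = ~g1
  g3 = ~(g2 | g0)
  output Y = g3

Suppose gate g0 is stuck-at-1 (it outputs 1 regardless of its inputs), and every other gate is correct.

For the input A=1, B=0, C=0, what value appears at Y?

Propagate with g0 forced: g0=1 [stuck-at-1], g1=0, g2=1, g3=0.
So Y = 0. (Without the fault it would be 1.)

0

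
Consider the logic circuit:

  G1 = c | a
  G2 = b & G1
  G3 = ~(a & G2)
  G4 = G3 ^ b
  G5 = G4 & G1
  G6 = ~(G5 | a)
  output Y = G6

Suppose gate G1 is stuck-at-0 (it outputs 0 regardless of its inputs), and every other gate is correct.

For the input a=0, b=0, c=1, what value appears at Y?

1

Propagate with G1 forced: G1=0 [stuck-at-0], G2=0, G3=1, G4=1, G5=0, G6=1.
So Y = 1. (Without the fault it would be 0.)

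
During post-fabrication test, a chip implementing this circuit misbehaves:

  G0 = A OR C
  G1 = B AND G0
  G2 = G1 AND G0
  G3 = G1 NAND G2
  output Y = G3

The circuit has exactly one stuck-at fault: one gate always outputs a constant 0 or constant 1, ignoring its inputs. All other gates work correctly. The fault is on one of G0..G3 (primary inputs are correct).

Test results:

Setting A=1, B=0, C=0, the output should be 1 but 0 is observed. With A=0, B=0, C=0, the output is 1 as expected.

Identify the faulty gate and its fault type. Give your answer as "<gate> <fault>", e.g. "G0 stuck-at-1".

Fault-free values for test 1 (A=1, B=0, C=0): G0=1, G1=0, G2=0, G3=1, giving Y=1. Observed 0.
Test 1: faults giving observed 0 are {G1 stuck-at-1, G3 stuck-at-0}.
Test 2 (A=0, B=0, C=0): fault-free G0=0, G1=0, G2=0, G3=1 → 1; observed 1. Eliminates G3 stuck-at-0.
Only G1 stuck-at-1 is consistent with every test.

G1 stuck-at-1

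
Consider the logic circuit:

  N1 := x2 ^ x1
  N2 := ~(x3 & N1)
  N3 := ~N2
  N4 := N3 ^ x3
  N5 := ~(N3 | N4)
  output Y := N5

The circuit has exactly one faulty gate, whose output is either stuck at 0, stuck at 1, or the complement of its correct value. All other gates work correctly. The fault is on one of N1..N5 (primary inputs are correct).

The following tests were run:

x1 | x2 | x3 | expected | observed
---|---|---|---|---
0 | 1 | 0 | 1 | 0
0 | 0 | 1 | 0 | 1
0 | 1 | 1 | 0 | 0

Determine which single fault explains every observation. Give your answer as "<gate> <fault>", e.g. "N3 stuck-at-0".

Fault-free values for test 1 (x1=0, x2=1, x3=0): N1=1, N2=1, N3=0, N4=0, N5=1, giving Y=1. Observed 0.
Test 1: faults giving observed 0 are {N2 stuck-at-0, N2 inverted output, N3 stuck-at-1, N3 inverted output, N4 stuck-at-1, N4 inverted output, N5 stuck-at-0, N5 inverted output}.
Test 2 (x1=0, x2=0, x3=1): fault-free N1=0, N2=1, N3=0, N4=1, N5=0 → 0; observed 1. Eliminates N2 stuck-at-0, N2 inverted output, N3 stuck-at-1, N3 inverted output, N4 stuck-at-1, N5 stuck-at-0.
Test 3 (x1=0, x2=1, x3=1): fault-free N1=1, N2=0, N3=1, N4=0, N5=0 → 0; observed 0. Eliminates N5 inverted output.
Only N4 inverted output is consistent with every test.

N4 inverted output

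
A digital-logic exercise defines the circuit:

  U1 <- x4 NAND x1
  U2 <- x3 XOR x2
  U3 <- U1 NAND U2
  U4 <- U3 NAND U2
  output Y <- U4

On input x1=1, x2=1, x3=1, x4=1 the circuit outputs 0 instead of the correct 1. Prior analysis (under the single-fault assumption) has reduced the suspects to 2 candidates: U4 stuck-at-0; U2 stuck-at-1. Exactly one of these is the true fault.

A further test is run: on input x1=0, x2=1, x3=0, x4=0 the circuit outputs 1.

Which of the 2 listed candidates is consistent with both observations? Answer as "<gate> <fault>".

Evaluate each candidate on input x1=0, x2=1, x3=0, x4=0:
  U4 stuck-at-0: U1=1, U2=1, U3=0, U4=0 [stuck-at-0] → 0 — eliminated
  U2 stuck-at-1: U1=1, U2=1 [stuck-at-1], U3=0, U4=1 → 1 — matches
Only U2 stuck-at-1 reproduces the observed 1.

U2 stuck-at-1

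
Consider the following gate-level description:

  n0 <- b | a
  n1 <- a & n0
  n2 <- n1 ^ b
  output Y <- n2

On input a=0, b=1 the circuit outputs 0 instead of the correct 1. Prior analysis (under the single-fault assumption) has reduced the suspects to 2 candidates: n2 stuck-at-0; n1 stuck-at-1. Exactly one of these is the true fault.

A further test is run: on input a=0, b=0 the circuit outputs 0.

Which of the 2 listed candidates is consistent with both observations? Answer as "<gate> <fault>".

n2 stuck-at-0

Evaluate each candidate on input a=0, b=0:
  n2 stuck-at-0: n0=0, n1=0, n2=0 [stuck-at-0] → 0 — matches
  n1 stuck-at-1: n0=0, n1=1 [stuck-at-1], n2=1 → 1 — eliminated
Only n2 stuck-at-0 reproduces the observed 0.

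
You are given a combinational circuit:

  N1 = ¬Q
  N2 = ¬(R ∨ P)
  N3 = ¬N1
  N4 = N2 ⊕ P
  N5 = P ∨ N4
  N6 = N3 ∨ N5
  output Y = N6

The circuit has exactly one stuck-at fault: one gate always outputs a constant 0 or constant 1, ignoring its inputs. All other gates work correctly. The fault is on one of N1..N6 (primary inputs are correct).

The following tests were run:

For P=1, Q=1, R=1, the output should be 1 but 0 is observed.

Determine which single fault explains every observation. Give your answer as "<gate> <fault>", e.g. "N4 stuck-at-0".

Fault-free values for test 1 (P=1, Q=1, R=1): N1=0, N2=0, N3=1, N4=1, N5=1, N6=1, giving Y=1. Observed 0.
Test 1: faults giving observed 0 are {N6 stuck-at-0}.
Only N6 stuck-at-0 is consistent with every test.

N6 stuck-at-0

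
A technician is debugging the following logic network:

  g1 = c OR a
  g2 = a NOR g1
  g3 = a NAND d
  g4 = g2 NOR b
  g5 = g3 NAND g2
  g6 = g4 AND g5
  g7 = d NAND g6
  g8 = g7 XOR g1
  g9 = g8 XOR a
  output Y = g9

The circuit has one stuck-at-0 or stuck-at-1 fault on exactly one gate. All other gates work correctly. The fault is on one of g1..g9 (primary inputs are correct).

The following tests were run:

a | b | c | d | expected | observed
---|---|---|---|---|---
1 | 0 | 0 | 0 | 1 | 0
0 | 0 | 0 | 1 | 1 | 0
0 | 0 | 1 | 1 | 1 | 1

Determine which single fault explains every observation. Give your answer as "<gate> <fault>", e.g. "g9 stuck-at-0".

g7 stuck-at-0

Fault-free values for test 1 (a=1, b=0, c=0, d=0): g1=1, g2=0, g3=1, g4=1, g5=1, g6=1, g7=1, g8=0, g9=1, giving Y=1. Observed 0.
Test 1: faults giving observed 0 are {g1 stuck-at-0, g7 stuck-at-0, g8 stuck-at-1, g9 stuck-at-0}.
Test 2 (a=0, b=0, c=0, d=1): fault-free g1=0, g2=1, g3=1, g4=0, g5=0, g6=0, g7=1, g8=1, g9=1 → 1; observed 0. Eliminates g1 stuck-at-0, g8 stuck-at-1.
Test 3 (a=0, b=0, c=1, d=1): fault-free g1=1, g2=0, g3=1, g4=1, g5=1, g6=1, g7=0, g8=1, g9=1 → 1; observed 1. Eliminates g9 stuck-at-0.
Only g7 stuck-at-0 is consistent with every test.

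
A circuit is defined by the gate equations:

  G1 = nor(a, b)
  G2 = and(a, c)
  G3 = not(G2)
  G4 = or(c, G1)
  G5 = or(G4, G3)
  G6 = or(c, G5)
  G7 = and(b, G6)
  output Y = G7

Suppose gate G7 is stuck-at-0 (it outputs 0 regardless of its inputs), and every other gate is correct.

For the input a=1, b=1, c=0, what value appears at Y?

Propagate with G7 forced: G1=0, G2=0, G3=1, G4=0, G5=1, G6=1, G7=0 [stuck-at-0].
So Y = 0. (Without the fault it would be 1.)

0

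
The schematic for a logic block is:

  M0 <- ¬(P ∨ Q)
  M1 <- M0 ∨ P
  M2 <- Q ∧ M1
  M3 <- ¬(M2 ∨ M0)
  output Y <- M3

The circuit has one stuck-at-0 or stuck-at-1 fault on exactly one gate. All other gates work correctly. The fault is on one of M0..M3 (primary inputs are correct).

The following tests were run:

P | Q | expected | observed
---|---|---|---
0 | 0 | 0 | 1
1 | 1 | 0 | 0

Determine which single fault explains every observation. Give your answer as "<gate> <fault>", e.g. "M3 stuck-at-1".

M0 stuck-at-0

Fault-free values for test 1 (P=0, Q=0): M0=1, M1=1, M2=0, M3=0, giving Y=0. Observed 1.
Test 1: faults giving observed 1 are {M0 stuck-at-0, M3 stuck-at-1}.
Test 2 (P=1, Q=1): fault-free M0=0, M1=1, M2=1, M3=0 → 0; observed 0. Eliminates M3 stuck-at-1.
Only M0 stuck-at-0 is consistent with every test.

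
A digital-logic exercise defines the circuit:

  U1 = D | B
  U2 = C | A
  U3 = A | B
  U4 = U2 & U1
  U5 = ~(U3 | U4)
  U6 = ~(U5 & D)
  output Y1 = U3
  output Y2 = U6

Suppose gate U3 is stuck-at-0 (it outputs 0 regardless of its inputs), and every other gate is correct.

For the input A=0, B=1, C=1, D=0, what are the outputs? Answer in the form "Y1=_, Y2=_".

Y1=0, Y2=1

Propagate with U3 forced: U1=1, U2=1, U3=0 [stuck-at-0], U4=1, U5=0, U6=1.
So the outputs are Y1=0, Y2=1. (Without the fault they would be Y1=1, Y2=1.)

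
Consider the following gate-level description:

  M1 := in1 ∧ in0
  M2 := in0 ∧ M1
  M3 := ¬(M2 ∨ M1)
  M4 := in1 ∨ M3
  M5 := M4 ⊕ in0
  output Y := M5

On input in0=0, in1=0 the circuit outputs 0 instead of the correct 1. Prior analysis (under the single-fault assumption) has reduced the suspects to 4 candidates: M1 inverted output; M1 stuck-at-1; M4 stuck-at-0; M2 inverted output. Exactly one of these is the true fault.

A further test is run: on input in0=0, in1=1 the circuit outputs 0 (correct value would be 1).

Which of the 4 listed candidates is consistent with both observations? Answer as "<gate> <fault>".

Evaluate each candidate on input in0=0, in1=1:
  M1 inverted output: M1=1 [inverted output], M2=0, M3=0, M4=1, M5=1 → 1 — eliminated
  M1 stuck-at-1: M1=1 [stuck-at-1], M2=0, M3=0, M4=1, M5=1 → 1 — eliminated
  M4 stuck-at-0: M1=0, M2=0, M3=1, M4=0 [stuck-at-0], M5=0 → 0 — matches
  M2 inverted output: M1=0, M2=1 [inverted output], M3=0, M4=1, M5=1 → 1 — eliminated
Only M4 stuck-at-0 reproduces the observed 0.

M4 stuck-at-0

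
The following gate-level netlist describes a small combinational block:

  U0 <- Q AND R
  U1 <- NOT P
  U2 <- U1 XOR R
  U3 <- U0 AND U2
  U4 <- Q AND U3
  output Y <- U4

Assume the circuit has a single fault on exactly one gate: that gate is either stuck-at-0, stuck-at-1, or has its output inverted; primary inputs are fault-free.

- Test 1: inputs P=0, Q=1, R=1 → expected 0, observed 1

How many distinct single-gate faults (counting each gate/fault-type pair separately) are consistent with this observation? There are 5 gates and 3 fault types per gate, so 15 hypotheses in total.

8

Fault-free: U0=1, U1=1, U2=0, U3=0, U4=0 → 0. Observed 1.
  U0: none of the 3 fault types match ✗
  U1: stuck-at-0, inverted output ✓; others ✗
  U2: stuck-at-1, inverted output ✓; others ✗
  U3: stuck-at-1, inverted output ✓; others ✗
  U4: stuck-at-1, inverted output ✓; others ✗
Consistent faults: {U1 stuck-at-0, U1 inverted output, U2 stuck-at-1, U2 inverted output, U3 stuck-at-1, U3 inverted output, U4 stuck-at-1, U4 inverted output} — 8 in all.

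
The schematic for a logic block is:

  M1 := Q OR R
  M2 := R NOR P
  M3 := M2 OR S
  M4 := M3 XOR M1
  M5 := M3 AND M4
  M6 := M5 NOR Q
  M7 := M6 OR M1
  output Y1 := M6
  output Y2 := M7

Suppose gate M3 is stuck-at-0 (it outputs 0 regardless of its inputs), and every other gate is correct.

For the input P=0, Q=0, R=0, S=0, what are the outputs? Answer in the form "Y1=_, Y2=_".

Y1=1, Y2=1

Propagate with M3 forced: M1=0, M2=1, M3=0 [stuck-at-0], M4=0, M5=0, M6=1, M7=1.
So the outputs are Y1=1, Y2=1. (Without the fault they would be Y1=0, Y2=0.)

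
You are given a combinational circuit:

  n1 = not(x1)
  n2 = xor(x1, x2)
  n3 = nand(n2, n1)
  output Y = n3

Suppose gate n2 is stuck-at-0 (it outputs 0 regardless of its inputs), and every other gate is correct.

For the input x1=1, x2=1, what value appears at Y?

1

Propagate with n2 forced: n1=0, n2=0 [stuck-at-0], n3=1.
So Y = 1. (Same as the fault-free value — the fault is masked on this input.)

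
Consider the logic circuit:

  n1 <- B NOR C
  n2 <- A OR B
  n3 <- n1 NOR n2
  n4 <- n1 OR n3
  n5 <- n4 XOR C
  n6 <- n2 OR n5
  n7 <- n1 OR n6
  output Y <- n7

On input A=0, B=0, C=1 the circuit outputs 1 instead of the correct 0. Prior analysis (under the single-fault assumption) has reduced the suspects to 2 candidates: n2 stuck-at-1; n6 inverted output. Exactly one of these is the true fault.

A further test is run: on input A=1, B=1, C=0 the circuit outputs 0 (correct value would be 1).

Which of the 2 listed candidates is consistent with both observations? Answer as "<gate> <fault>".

Evaluate each candidate on input A=1, B=1, C=0:
  n2 stuck-at-1: n1=0, n2=1 [stuck-at-1], n3=0, n4=0, n5=0, n6=1, n7=1 → 1 — eliminated
  n6 inverted output: n1=0, n2=1, n3=0, n4=0, n5=0, n6=0 [inverted output], n7=0 → 0 — matches
Only n6 inverted output reproduces the observed 0.

n6 inverted output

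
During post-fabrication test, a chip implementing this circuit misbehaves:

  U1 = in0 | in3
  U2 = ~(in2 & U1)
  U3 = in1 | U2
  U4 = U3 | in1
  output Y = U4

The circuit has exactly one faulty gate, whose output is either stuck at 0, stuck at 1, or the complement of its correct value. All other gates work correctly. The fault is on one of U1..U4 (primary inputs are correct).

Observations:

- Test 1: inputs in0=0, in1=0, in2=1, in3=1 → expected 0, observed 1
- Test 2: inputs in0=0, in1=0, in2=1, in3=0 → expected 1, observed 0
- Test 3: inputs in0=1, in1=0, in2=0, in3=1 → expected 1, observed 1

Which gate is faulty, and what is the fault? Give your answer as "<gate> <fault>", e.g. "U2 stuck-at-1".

U1 inverted output

Fault-free values for test 1 (in0=0, in1=0, in2=1, in3=1): U1=1, U2=0, U3=0, U4=0, giving Y=0. Observed 1.
Test 1: faults giving observed 1 are {U1 stuck-at-0, U1 inverted output, U2 stuck-at-1, U2 inverted output, U3 stuck-at-1, U3 inverted output, U4 stuck-at-1, U4 inverted output}.
Test 2 (in0=0, in1=0, in2=1, in3=0): fault-free U1=0, U2=1, U3=1, U4=1 → 1; observed 0. Eliminates U1 stuck-at-0, U2 stuck-at-1, U3 stuck-at-1, U4 stuck-at-1.
Test 3 (in0=1, in1=0, in2=0, in3=1): fault-free U1=1, U2=1, U3=1, U4=1 → 1; observed 1. Eliminates U2 inverted output, U3 inverted output, U4 inverted output.
Only U1 inverted output is consistent with every test.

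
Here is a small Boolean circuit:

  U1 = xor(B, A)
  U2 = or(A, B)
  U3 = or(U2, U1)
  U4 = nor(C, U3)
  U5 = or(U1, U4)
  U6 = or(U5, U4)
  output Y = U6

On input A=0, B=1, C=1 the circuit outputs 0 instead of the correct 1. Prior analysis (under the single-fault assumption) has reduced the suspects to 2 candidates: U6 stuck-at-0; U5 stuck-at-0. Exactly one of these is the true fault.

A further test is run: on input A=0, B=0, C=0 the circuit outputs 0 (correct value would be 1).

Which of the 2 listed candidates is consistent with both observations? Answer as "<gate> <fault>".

U6 stuck-at-0

Evaluate each candidate on input A=0, B=0, C=0:
  U6 stuck-at-0: U1=0, U2=0, U3=0, U4=1, U5=1, U6=0 [stuck-at-0] → 0 — matches
  U5 stuck-at-0: U1=0, U2=0, U3=0, U4=1, U5=0 [stuck-at-0], U6=1 → 1 — eliminated
Only U6 stuck-at-0 reproduces the observed 0.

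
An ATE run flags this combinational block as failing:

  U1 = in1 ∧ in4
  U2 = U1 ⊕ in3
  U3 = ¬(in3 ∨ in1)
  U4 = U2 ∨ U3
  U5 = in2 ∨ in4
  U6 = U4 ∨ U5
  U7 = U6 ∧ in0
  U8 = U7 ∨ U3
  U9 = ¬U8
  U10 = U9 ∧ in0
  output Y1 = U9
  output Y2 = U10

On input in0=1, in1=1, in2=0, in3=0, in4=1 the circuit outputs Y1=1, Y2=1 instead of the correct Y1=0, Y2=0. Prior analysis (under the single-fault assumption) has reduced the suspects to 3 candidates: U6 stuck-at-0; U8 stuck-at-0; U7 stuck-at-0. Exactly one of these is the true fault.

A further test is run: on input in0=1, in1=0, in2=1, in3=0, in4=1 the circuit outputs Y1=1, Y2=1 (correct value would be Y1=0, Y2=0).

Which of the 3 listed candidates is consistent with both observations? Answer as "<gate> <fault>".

U8 stuck-at-0

Evaluate each candidate on input in0=1, in1=0, in2=1, in3=0, in4=1:
  U6 stuck-at-0: U1=0, U2=0, U3=1, U4=1, U5=1, U6=0 [stuck-at-0], U7=0, U8=1, U9=0, U10=0 → Y1=0, Y2=0 — eliminated
  U8 stuck-at-0: U1=0, U2=0, U3=1, U4=1, U5=1, U6=1, U7=1, U8=0 [stuck-at-0], U9=1, U10=1 → Y1=1, Y2=1 — matches
  U7 stuck-at-0: U1=0, U2=0, U3=1, U4=1, U5=1, U6=1, U7=0 [stuck-at-0], U8=1, U9=0, U10=0 → Y1=0, Y2=0 — eliminated
Only U8 stuck-at-0 reproduces the observed Y1=1, Y2=1.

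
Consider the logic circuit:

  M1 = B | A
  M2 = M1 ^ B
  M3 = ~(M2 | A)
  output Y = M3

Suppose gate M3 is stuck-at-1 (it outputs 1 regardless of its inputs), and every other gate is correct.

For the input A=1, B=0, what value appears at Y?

Propagate with M3 forced: M1=1, M2=1, M3=1 [stuck-at-1].
So Y = 1. (Without the fault it would be 0.)

1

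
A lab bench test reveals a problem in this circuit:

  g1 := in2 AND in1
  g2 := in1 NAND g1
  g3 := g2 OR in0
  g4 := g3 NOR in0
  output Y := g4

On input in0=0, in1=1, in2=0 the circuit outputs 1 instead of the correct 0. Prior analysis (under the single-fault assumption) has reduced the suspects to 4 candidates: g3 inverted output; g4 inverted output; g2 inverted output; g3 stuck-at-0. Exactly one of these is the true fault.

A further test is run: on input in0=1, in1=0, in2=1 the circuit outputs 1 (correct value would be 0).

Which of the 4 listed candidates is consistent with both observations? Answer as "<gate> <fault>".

g4 inverted output

Evaluate each candidate on input in0=1, in1=0, in2=1:
  g3 inverted output: g1=0, g2=1, g3=0 [inverted output], g4=0 → 0 — eliminated
  g4 inverted output: g1=0, g2=1, g3=1, g4=1 [inverted output] → 1 — matches
  g2 inverted output: g1=0, g2=0 [inverted output], g3=1, g4=0 → 0 — eliminated
  g3 stuck-at-0: g1=0, g2=1, g3=0 [stuck-at-0], g4=0 → 0 — eliminated
Only g4 inverted output reproduces the observed 1.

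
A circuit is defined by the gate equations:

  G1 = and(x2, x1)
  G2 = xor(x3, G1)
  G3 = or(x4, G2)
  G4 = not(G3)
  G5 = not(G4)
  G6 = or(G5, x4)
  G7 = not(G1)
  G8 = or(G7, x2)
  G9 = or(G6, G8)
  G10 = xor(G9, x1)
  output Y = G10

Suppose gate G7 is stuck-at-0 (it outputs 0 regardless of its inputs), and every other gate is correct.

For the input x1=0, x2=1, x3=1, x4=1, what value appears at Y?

Propagate with G7 forced: G1=0, G2=1, G3=1, G4=0, G5=1, G6=1, G7=0 [stuck-at-0], G8=1, G9=1, G10=1.
So Y = 1. (Same as the fault-free value — the fault is masked on this input.)

1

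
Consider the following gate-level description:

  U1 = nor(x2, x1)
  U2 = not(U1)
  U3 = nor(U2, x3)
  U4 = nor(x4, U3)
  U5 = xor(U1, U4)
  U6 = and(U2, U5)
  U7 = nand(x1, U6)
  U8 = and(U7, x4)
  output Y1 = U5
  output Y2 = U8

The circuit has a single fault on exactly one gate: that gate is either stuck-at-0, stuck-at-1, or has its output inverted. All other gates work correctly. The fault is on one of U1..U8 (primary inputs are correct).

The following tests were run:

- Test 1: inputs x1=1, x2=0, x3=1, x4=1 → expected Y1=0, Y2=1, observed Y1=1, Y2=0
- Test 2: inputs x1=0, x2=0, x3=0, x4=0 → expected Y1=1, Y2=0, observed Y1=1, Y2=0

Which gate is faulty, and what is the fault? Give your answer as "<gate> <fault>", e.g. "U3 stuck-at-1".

Fault-free values for test 1 (x1=1, x2=0, x3=1, x4=1): U1=0, U2=1, U3=0, U4=0, U5=0, U6=0, U7=1, U8=1, giving Y1=0, Y2=1. Observed Y1=1, Y2=0.
Test 1: faults giving observed Y1=1, Y2=0 are {U4 stuck-at-1, U4 inverted output, U5 stuck-at-1, U5 inverted output}.
Test 2 (x1=0, x2=0, x3=0, x4=0): fault-free U1=1, U2=0, U3=1, U4=0, U5=1, U6=0, U7=1, U8=0 → Y1=1, Y2=0; observed Y1=1, Y2=0. Eliminates U4 stuck-at-1, U4 inverted output, U5 inverted output.
Only U5 stuck-at-1 is consistent with every test.

U5 stuck-at-1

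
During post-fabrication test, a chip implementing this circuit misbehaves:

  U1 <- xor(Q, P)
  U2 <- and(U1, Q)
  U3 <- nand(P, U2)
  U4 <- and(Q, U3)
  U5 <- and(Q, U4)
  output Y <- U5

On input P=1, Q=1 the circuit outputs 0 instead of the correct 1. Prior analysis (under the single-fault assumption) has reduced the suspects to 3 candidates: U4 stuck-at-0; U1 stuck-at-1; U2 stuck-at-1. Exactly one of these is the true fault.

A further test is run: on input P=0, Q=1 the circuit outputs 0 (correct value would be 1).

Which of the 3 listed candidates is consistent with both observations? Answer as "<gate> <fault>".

U4 stuck-at-0

Evaluate each candidate on input P=0, Q=1:
  U4 stuck-at-0: U1=1, U2=1, U3=1, U4=0 [stuck-at-0], U5=0 → 0 — matches
  U1 stuck-at-1: U1=1 [stuck-at-1], U2=1, U3=1, U4=1, U5=1 → 1 — eliminated
  U2 stuck-at-1: U1=1, U2=1 [stuck-at-1], U3=1, U4=1, U5=1 → 1 — eliminated
Only U4 stuck-at-0 reproduces the observed 0.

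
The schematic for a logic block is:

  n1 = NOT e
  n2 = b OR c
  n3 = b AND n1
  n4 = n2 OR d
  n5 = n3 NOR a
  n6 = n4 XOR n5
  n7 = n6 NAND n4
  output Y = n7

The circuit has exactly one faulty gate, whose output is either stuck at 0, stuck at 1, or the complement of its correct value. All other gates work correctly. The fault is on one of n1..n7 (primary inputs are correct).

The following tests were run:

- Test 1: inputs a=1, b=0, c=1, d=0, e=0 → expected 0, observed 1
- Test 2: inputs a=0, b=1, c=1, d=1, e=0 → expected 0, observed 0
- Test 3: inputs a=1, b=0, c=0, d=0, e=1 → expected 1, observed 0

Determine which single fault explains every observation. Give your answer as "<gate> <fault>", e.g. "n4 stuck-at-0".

n2 inverted output

Fault-free values for test 1 (a=1, b=0, c=1, d=0, e=0): n1=1, n2=1, n3=0, n4=1, n5=0, n6=1, n7=0, giving Y=0. Observed 1.
Test 1: faults giving observed 1 are {n2 stuck-at-0, n2 inverted output, n4 stuck-at-0, n4 inverted output, n5 stuck-at-1, n5 inverted output, n6 stuck-at-0, n6 inverted output, n7 stuck-at-1, n7 inverted output}.
Test 2 (a=0, b=1, c=1, d=1, e=0): fault-free n1=1, n2=1, n3=1, n4=1, n5=0, n6=1, n7=0 → 0; observed 0. Eliminates n4 stuck-at-0, n4 inverted output, n5 stuck-at-1, n5 inverted output, n6 stuck-at-0, n6 inverted output, n7 stuck-at-1, n7 inverted output.
Test 3 (a=1, b=0, c=0, d=0, e=1): fault-free n1=0, n2=0, n3=0, n4=0, n5=0, n6=0, n7=1 → 1; observed 0. Eliminates n2 stuck-at-0.
Only n2 inverted output is consistent with every test.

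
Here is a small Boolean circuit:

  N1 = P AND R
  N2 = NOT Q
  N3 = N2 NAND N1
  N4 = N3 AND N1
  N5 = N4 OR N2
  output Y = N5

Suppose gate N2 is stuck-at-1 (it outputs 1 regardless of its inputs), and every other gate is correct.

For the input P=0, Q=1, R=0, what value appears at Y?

1

Propagate with N2 forced: N1=0, N2=1 [stuck-at-1], N3=1, N4=0, N5=1.
So Y = 1. (Without the fault it would be 0.)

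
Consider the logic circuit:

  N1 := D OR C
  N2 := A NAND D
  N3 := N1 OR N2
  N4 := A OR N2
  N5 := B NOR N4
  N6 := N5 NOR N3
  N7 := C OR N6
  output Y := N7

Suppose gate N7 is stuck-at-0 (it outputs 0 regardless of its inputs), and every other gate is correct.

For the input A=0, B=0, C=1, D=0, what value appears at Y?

Propagate with N7 forced: N1=1, N2=1, N3=1, N4=1, N5=0, N6=0, N7=0 [stuck-at-0].
So Y = 0. (Without the fault it would be 1.)

0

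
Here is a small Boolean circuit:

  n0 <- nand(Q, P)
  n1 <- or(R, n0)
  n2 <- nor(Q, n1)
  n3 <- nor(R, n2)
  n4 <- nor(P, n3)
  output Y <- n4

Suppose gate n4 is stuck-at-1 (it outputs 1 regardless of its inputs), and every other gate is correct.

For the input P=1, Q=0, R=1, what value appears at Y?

1

Propagate with n4 forced: n0=1, n1=1, n2=0, n3=0, n4=1 [stuck-at-1].
So Y = 1. (Without the fault it would be 0.)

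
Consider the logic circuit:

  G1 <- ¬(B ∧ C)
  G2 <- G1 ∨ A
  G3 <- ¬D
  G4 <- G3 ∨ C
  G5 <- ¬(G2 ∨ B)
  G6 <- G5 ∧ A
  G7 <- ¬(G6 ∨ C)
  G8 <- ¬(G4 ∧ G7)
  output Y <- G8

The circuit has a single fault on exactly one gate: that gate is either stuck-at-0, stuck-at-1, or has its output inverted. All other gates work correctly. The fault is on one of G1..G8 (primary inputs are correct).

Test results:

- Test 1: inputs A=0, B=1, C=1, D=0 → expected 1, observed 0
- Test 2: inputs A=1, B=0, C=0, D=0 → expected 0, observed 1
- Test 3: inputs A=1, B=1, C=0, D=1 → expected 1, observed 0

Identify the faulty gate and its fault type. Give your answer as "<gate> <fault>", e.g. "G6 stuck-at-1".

Fault-free values for test 1 (A=0, B=1, C=1, D=0): G1=0, G2=0, G3=1, G4=1, G5=0, G6=0, G7=0, G8=1, giving Y=1. Observed 0.
Test 1: faults giving observed 0 are {G7 stuck-at-1, G7 inverted output, G8 stuck-at-0, G8 inverted output}.
Test 2 (A=1, B=0, C=0, D=0): fault-free G1=1, G2=1, G3=1, G4=1, G5=0, G6=0, G7=1, G8=0 → 0; observed 1. Eliminates G7 stuck-at-1, G8 stuck-at-0.
Test 3 (A=1, B=1, C=0, D=1): fault-free G1=1, G2=1, G3=0, G4=0, G5=0, G6=0, G7=1, G8=1 → 1; observed 0. Eliminates G7 inverted output.
Only G8 inverted output is consistent with every test.

G8 inverted output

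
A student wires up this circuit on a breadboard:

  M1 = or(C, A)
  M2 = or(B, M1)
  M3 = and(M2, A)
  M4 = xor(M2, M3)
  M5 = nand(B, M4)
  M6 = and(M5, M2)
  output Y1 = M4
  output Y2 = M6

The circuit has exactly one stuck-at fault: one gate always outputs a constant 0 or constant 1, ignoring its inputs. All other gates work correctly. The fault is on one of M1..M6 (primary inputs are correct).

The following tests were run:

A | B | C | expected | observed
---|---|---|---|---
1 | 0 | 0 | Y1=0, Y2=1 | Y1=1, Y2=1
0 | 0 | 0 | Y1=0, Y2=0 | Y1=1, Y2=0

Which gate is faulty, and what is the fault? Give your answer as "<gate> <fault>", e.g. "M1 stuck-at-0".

M4 stuck-at-1

Fault-free values for test 1 (A=1, B=0, C=0): M1=1, M2=1, M3=1, M4=0, M5=1, M6=1, giving Y1=0, Y2=1. Observed Y1=1, Y2=1.
Test 1: faults giving observed Y1=1, Y2=1 are {M3 stuck-at-0, M4 stuck-at-1}.
Test 2 (A=0, B=0, C=0): fault-free M1=0, M2=0, M3=0, M4=0, M5=1, M6=0 → Y1=0, Y2=0; observed Y1=1, Y2=0. Eliminates M3 stuck-at-0.
Only M4 stuck-at-1 is consistent with every test.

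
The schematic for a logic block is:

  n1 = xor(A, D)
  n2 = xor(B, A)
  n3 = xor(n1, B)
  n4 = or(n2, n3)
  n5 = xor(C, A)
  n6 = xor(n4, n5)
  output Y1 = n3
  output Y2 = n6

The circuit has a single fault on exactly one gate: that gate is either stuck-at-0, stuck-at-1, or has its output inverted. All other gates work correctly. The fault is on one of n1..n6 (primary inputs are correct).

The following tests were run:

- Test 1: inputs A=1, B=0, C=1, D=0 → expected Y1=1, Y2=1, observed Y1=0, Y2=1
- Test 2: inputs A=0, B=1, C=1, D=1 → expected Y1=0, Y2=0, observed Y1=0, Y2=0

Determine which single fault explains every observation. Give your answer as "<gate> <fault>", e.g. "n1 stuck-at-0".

Fault-free values for test 1 (A=1, B=0, C=1, D=0): n1=1, n2=1, n3=1, n4=1, n5=0, n6=1, giving Y1=1, Y2=1. Observed Y1=0, Y2=1.
Test 1: faults giving observed Y1=0, Y2=1 are {n1 stuck-at-0, n1 inverted output, n3 stuck-at-0, n3 inverted output}.
Test 2 (A=0, B=1, C=1, D=1): fault-free n1=1, n2=1, n3=0, n4=1, n5=1, n6=0 → Y1=0, Y2=0; observed Y1=0, Y2=0. Eliminates n1 stuck-at-0, n1 inverted output, n3 inverted output.
Only n3 stuck-at-0 is consistent with every test.

n3 stuck-at-0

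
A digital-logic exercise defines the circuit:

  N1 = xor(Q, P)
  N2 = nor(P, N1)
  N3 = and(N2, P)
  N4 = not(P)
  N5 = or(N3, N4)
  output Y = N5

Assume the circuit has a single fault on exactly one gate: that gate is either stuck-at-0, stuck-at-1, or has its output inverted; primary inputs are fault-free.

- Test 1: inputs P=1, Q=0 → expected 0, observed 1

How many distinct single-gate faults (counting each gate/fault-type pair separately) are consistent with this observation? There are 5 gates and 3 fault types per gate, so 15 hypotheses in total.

Fault-free: N1=1, N2=0, N3=0, N4=0, N5=0 → 0. Observed 1.
  N1: none of the 3 fault types match ✗
  N2: stuck-at-1, inverted output ✓; others ✗
  N3: stuck-at-1, inverted output ✓; others ✗
  N4: stuck-at-1, inverted output ✓; others ✗
  N5: stuck-at-1, inverted output ✓; others ✗
Consistent faults: {N2 stuck-at-1, N2 inverted output, N3 stuck-at-1, N3 inverted output, N4 stuck-at-1, N4 inverted output, N5 stuck-at-1, N5 inverted output} — 8 in all.

8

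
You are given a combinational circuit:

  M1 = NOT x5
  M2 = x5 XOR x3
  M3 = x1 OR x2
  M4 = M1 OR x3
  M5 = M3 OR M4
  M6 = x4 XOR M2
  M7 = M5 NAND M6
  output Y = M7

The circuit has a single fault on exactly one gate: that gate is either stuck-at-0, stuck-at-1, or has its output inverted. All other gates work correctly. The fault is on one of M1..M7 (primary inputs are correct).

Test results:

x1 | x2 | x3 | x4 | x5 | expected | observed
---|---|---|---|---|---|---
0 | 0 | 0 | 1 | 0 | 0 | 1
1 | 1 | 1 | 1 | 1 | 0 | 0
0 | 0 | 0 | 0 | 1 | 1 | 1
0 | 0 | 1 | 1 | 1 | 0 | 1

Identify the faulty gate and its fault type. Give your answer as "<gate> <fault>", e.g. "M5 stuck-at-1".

Fault-free values for test 1 (x1=0, x2=0, x3=0, x4=1, x5=0): M1=1, M2=0, M3=0, M4=1, M5=1, M6=1, M7=0, giving Y=0. Observed 1.
Test 1: faults giving observed 1 are {M1 stuck-at-0, M1 inverted output, M2 stuck-at-1, M2 inverted output, M4 stuck-at-0, M4 inverted output, M5 stuck-at-0, M5 inverted output, M6 stuck-at-0, M6 inverted output, M7 stuck-at-1, M7 inverted output}.
Test 2 (x1=1, x2=1, x3=1, x4=1, x5=1): fault-free M1=0, M2=0, M3=1, M4=1, M5=1, M6=1, M7=0 → 0; observed 0. Eliminates M2 stuck-at-1, M2 inverted output, M5 stuck-at-0, M5 inverted output, M6 stuck-at-0, M6 inverted output, M7 stuck-at-1, M7 inverted output.
Test 3 (x1=0, x2=0, x3=0, x4=0, x5=1): fault-free M1=0, M2=1, M3=0, M4=0, M5=0, M6=1, M7=1 → 1; observed 1. Eliminates M1 inverted output, M4 inverted output.
Test 4 (x1=0, x2=0, x3=1, x4=1, x5=1): fault-free M1=0, M2=0, M3=0, M4=1, M5=1, M6=1, M7=0 → 0; observed 1. Eliminates M1 stuck-at-0.
Only M4 stuck-at-0 is consistent with every test.

M4 stuck-at-0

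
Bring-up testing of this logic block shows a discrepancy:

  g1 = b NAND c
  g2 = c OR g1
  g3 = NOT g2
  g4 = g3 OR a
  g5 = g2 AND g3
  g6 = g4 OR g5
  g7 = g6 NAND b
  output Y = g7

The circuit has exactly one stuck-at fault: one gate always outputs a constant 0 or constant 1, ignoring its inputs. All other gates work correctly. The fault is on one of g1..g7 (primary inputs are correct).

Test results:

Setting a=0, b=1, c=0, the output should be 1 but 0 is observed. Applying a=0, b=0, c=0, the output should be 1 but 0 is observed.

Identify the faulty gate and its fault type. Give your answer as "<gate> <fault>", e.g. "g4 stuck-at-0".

Fault-free values for test 1 (a=0, b=1, c=0): g1=1, g2=1, g3=0, g4=0, g5=0, g6=0, g7=1, giving Y=1. Observed 0.
Test 1: faults giving observed 0 are {g1 stuck-at-0, g2 stuck-at-0, g3 stuck-at-1, g4 stuck-at-1, g5 stuck-at-1, g6 stuck-at-1, g7 stuck-at-0}.
Test 2 (a=0, b=0, c=0): fault-free g1=1, g2=1, g3=0, g4=0, g5=0, g6=0, g7=1 → 1; observed 0. Eliminates g1 stuck-at-0, g2 stuck-at-0, g3 stuck-at-1, g4 stuck-at-1, g5 stuck-at-1, g6 stuck-at-1.
Only g7 stuck-at-0 is consistent with every test.

g7 stuck-at-0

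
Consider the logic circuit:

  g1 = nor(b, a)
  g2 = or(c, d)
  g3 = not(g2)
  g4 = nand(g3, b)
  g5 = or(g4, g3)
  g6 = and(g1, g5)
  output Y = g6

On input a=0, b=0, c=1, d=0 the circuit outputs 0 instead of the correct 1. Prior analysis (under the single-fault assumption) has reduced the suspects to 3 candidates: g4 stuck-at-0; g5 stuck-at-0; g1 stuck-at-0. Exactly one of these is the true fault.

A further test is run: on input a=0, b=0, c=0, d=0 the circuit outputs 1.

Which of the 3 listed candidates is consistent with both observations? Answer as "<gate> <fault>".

g4 stuck-at-0

Evaluate each candidate on input a=0, b=0, c=0, d=0:
  g4 stuck-at-0: g1=1, g2=0, g3=1, g4=0 [stuck-at-0], g5=1, g6=1 → 1 — matches
  g5 stuck-at-0: g1=1, g2=0, g3=1, g4=1, g5=0 [stuck-at-0], g6=0 → 0 — eliminated
  g1 stuck-at-0: g1=0 [stuck-at-0], g2=0, g3=1, g4=1, g5=1, g6=0 → 0 — eliminated
Only g4 stuck-at-0 reproduces the observed 1.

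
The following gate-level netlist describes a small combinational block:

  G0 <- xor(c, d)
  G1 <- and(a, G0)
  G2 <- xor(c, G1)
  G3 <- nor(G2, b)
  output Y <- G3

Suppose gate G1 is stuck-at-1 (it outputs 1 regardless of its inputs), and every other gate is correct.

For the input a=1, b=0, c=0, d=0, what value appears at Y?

0

Propagate with G1 forced: G0=0, G1=1 [stuck-at-1], G2=1, G3=0.
So Y = 0. (Without the fault it would be 1.)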